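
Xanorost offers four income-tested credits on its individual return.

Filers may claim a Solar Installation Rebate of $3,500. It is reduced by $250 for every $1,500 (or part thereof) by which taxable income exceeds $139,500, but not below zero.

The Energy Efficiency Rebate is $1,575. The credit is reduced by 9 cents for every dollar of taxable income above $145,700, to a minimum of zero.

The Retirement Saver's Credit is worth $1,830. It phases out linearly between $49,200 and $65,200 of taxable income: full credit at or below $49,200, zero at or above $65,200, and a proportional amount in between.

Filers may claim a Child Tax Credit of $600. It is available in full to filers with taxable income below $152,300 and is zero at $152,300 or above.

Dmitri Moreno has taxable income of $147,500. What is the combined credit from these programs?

$4,013

Solar Installation Rebate: income exceeds $139,500 by $8,000, which is 6 full-or-partial $1,500 increments; reduction = 6 × $250 = $1,500, leaving $2,000.
Energy Efficiency Rebate: 9% of the $1,800 excess over $145,700 is $162; credit = $1,575 − $162 = $1,413.
Retirement Saver's Credit: $147,500 is at or above $65,200, so the credit is $0.
Child Tax Credit: $147,500 is below the $152,300 cutoff, so the full $600 applies.
Total: $2,000 + $1,413 + $0 + $600 = $4,013.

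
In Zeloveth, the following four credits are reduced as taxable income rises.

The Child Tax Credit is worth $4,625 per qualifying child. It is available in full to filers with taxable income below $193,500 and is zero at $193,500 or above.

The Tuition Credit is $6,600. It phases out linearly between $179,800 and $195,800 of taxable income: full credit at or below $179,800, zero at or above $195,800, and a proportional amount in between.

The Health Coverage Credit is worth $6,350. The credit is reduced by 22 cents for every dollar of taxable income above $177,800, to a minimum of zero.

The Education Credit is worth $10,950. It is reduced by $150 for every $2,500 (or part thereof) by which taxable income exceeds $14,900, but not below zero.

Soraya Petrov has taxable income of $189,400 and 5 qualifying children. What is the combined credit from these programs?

$30,013

Child Tax Credit: base = 5 × $4,625 = $23,125. $189,400 is below the $193,500 cutoff, so the full $23,125 applies.
Tuition Credit: $189,400 is $9,600 into a $16,000 phase-out range, leaving 6,400/16,000 of the credit: $6,600 × 6,400/16,000 = $2,640.
Health Coverage Credit: 22% of the $11,600 excess over $177,800 is $2,552; credit = $6,350 − $2,552 = $3,798.
Education Credit: income exceeds $14,900 by $174,500, which is 70 full-or-partial $2,500 increments; reduction = 70 × $150 = $10,500, leaving $450.
Total: $23,125 + $2,640 + $3,798 + $450 = $30,013.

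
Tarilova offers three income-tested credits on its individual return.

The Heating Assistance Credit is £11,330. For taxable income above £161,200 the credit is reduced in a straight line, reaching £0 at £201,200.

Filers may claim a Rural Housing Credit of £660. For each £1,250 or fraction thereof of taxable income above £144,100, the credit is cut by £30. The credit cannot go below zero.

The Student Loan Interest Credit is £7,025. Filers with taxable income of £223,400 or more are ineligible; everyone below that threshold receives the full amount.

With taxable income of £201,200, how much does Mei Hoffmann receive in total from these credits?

Heating Assistance Credit: £201,200 is at or above £201,200, so the credit is £0.
Rural Housing Credit: income exceeds £144,100 by £57,100 → 46 increments × £30 = £1,380 ≥ base, so the credit is £0.
Student Loan Interest Credit: £201,200 is below the £223,400 cutoff, so the full £7,025 applies.
Total: £0 + £0 + £7,025 = £7,025.

£7,025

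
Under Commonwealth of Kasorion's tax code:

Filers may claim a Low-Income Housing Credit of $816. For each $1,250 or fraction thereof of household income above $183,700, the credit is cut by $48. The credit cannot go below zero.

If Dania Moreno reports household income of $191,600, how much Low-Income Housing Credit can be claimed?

Low-Income Housing Credit: income exceeds $183,700 by $7,900, which is 7 full-or-partial $1,250 increments; reduction = 7 × $48 = $336, leaving $480.

$480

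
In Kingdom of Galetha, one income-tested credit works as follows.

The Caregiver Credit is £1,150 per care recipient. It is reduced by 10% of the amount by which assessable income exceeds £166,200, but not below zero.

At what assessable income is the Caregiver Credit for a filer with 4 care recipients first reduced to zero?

£212,200

Full credit = 4 × £1,150 = £4,600.
The credit falls by 10% of each pound above £166,200, so it reaches zero when the excess is £4,600 / 10% = £46,000: income = £166,200 + £46,000 = £212,200.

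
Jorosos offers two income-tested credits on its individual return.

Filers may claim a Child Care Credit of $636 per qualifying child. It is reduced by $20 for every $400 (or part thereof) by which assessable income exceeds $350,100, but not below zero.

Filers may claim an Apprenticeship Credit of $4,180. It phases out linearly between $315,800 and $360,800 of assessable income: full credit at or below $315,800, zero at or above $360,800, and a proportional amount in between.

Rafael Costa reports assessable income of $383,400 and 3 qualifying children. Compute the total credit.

$228

Child Care Credit: base = 3 × $636 = $1,908. income exceeds $350,100 by $33,300, which is 84 full-or-partial $400 increments; reduction = 84 × $20 = $1,680, leaving $228.
Apprenticeship Credit: $383,400 is at or above $360,800, so the credit is $0.
Total: $228 + $0 = $228.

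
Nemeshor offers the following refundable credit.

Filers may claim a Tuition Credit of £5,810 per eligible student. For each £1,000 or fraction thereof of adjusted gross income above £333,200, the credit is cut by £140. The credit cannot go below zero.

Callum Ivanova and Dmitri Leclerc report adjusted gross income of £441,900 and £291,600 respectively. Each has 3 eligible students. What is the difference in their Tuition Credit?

£15,260

Callum (£441,900): Tuition Credit: base = 3 × £5,810 = £17,430. income exceeds £333,200 by £108,700, which is 109 full-or-partial £1,000 increments; reduction = 109 × £140 = £15,260, leaving £2,170.
Dmitri (£291,600): Tuition Credit: base = 3 × £5,810 = £17,430. £291,600 is at or below the £333,200 threshold, so the full £17,430 applies.
Difference: |£2,170 − £17,430| = £15,260.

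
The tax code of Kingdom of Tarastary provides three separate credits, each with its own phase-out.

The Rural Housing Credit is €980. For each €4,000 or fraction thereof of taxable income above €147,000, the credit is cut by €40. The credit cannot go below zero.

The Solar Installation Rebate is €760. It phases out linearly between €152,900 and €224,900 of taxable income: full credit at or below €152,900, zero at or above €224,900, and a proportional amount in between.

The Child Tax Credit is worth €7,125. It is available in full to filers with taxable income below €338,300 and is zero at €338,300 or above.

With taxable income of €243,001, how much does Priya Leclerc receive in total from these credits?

Rural Housing Credit: income exceeds €147,000 by €96,001 → 25 increments × €40 = €1,000 ≥ base, so the credit is €0.
Solar Installation Rebate: €243,001 is at or above €224,900, so the credit is €0.
Child Tax Credit: €243,001 is below the €338,300 cutoff, so the full €7,125 applies.
Total: €0 + €0 + €7,125 = €7,125.

€7,125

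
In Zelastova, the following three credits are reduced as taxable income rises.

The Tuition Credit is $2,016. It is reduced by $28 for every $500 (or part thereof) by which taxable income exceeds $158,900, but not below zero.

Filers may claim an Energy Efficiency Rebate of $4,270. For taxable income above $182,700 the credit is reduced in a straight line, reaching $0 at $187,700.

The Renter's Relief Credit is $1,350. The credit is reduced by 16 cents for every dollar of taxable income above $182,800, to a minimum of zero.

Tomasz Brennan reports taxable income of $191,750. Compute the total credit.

Tuition Credit: income exceeds $158,900 by $32,850, which is 66 full-or-partial $500 increments; reduction = 66 × $28 = $1,848, leaving $168.
Energy Efficiency Rebate: $191,750 is at or above $187,700, so the credit is $0.
Renter's Relief Credit: 16% of the $8,950 excess over $182,800 is $1,432 ≥ base, so the credit is $0.
Total: $168 + $0 + $0 = $168.

$168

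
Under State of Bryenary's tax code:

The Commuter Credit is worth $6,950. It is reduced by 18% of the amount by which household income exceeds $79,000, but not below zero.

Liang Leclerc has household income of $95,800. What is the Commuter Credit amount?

$3,926

Commuter Credit: 18% of the $16,800 excess over $79,000 is $3,024; credit = $6,950 − $3,024 = $3,926.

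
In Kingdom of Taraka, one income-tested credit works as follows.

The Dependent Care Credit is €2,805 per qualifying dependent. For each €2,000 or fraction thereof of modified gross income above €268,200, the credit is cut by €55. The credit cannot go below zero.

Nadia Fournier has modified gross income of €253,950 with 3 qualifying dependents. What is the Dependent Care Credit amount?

Dependent Care Credit: base = 3 × €2,805 = €8,415. €253,950 is at or below the €268,200 threshold, so the full €8,415 applies.

€8,415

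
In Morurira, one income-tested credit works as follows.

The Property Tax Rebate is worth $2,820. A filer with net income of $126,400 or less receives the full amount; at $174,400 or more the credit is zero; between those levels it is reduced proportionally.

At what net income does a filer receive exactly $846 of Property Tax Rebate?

$846 is 846/2,820 of the full $2,820, so 1,974/2,820 of the $48,000 range has been used: income = $126,400 + $48,000 × 1,974/2,820 = $160,000.

$160,000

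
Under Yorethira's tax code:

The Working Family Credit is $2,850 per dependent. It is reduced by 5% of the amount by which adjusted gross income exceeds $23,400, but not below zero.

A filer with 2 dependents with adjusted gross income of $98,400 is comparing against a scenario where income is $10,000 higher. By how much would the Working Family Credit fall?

$500

At $98,400 — base = 2 × $2,850 = $5,700. 5% of the $75,000 excess over $23,400 is $3,750; credit = $5,700 − $3,750 = $1,950.
At $108,400 — base = 2 × $2,850 = $5,700. 5% of the $85,000 excess over $23,400 is $4,250; credit = $5,700 − $4,250 = $1,450.
Lost: $1,950 − $1,450 = $500.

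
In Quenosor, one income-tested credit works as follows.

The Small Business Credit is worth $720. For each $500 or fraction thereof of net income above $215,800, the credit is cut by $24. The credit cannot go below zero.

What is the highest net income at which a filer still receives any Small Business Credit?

$230,300

After 29 increments the reduction is 29 × $24 = $696, leaving $24; one more increment wipes it out. Increment 29 ends at excess 29 × $500 = $14,500, so the highest qualifying income is $215,800 + $14,500 = $230,300.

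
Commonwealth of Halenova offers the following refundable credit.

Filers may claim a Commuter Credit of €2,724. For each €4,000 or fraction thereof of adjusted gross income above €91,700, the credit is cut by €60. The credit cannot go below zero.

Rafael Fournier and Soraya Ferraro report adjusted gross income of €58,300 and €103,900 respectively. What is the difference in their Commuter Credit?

€240

Rafael (€58,300): Commuter Credit: €58,300 is at or below the €91,700 threshold, so the full €2,724 applies.
Soraya (€103,900): Commuter Credit: income exceeds €91,700 by €12,200, which is 4 full-or-partial €4,000 increments; reduction = 4 × €60 = €240, leaving €2,484.
Difference: |€2,724 − €2,484| = €240.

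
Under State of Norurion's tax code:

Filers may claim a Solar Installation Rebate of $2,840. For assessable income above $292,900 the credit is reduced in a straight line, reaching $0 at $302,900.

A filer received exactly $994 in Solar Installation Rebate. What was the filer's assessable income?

$994 is 994/2,840 of the full $2,840, so 1,846/2,840 of the $10,000 range has been used: income = $292,900 + $10,000 × 1,846/2,840 = $299,400.

$299,400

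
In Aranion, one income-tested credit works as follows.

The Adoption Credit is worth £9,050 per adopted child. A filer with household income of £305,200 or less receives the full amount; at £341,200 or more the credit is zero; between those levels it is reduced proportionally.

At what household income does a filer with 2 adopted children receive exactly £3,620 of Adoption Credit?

£334,000

Full credit = 2 × £9,050 = £18,100.
£3,620 is 3,620/18,100 of the full £18,100, so 14,480/18,100 of the £36,000 range has been used: income = £305,200 + £36,000 × 14,480/18,100 = £334,000.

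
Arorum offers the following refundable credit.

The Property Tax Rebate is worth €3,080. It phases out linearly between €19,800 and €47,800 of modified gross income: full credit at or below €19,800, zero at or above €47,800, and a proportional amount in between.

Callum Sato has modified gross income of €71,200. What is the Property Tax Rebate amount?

Property Tax Rebate: €71,200 is at or above €47,800, so the credit is €0.

€0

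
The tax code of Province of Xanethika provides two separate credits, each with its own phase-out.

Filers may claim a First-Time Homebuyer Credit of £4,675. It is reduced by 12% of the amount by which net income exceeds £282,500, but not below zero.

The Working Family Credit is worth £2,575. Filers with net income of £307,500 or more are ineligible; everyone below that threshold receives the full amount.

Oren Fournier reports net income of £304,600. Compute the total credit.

First-Time Homebuyer Credit: 12% of the £22,100 excess over £282,500 is £2,652; credit = £4,675 − £2,652 = £2,023.
Working Family Credit: £304,600 is below the £307,500 cutoff, so the full £2,575 applies.
Total: £2,023 + £2,575 = £4,598.

£4,598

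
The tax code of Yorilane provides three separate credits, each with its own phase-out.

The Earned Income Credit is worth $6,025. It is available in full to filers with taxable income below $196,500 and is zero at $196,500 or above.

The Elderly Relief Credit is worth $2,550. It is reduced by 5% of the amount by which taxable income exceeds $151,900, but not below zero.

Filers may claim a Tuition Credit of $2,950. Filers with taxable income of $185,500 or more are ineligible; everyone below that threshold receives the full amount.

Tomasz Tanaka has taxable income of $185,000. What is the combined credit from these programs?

Earned Income Credit: $185,000 is below the $196,500 cutoff, so the full $6,025 applies.
Elderly Relief Credit: 5% of the $33,100 excess over $151,900 is $1,655; credit = $2,550 − $1,655 = $895.
Tuition Credit: $185,000 is below the $185,500 cutoff, so the full $2,950 applies.
Total: $6,025 + $895 + $2,950 = $9,870.

$9,870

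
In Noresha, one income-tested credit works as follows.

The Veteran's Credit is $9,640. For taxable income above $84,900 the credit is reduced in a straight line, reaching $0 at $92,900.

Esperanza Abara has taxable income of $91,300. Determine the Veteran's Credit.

Veteran's Credit: $91,300 is $6,400 into a $8,000 phase-out range, leaving 1,600/8,000 of the credit: $9,640 × 1,600/8,000 = $1,928.

$1,928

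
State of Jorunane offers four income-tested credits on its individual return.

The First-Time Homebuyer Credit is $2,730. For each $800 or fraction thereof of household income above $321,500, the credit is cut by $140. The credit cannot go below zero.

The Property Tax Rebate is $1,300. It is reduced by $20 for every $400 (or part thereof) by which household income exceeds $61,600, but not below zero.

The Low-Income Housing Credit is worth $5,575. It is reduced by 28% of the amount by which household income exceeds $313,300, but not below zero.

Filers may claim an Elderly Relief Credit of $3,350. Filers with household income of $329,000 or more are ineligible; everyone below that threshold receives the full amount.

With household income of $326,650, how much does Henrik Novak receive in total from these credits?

$6,937

First-Time Homebuyer Credit: income exceeds $321,500 by $5,150, which is 7 full-or-partial $800 increments; reduction = 7 × $140 = $980, leaving $1,750.
Property Tax Rebate: income exceeds $61,600 by $265,050 → 663 increments × $20 = $13,260 ≥ base, so the credit is $0.
Low-Income Housing Credit: 28% of the $13,350 excess over $313,300 is $3,738; credit = $5,575 − $3,738 = $1,837.
Elderly Relief Credit: $326,650 is below the $329,000 cutoff, so the full $3,350 applies.
Total: $1,750 + $0 + $1,837 + $3,350 = $6,937.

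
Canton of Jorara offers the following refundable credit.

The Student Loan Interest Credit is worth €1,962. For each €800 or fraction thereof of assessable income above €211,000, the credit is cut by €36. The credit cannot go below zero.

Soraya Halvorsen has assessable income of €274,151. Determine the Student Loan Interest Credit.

Student Loan Interest Credit: income exceeds €211,000 by €63,151 → 79 increments × €36 = €2,844 ≥ base, so the credit is €0.

€0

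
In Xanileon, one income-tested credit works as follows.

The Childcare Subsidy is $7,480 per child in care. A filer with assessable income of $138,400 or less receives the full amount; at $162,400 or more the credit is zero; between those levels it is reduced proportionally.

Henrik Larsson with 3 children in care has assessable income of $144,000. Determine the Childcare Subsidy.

Childcare Subsidy: base = 3 × $7,480 = $22,440. $144,000 is $5,600 into a $24,000 phase-out range, leaving 18,400/24,000 of the credit: $22,440 × 18,400/24,000 = $17,204.

$17,204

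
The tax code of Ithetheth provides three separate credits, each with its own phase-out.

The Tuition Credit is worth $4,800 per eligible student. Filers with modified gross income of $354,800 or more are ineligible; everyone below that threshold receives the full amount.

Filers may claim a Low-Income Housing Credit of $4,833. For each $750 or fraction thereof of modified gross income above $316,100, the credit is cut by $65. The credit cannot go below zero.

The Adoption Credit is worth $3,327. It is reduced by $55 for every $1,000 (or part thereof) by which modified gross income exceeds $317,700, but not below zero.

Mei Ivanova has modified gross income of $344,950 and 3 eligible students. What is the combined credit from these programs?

Tuition Credit: base = 3 × $4,800 = $14,400. $344,950 is below the $354,800 cutoff, so the full $14,400 applies.
Low-Income Housing Credit: income exceeds $316,100 by $28,850, which is 39 full-or-partial $750 increments; reduction = 39 × $65 = $2,535, leaving $2,298.
Adoption Credit: income exceeds $317,700 by $27,250, which is 28 full-or-partial $1,000 increments; reduction = 28 × $55 = $1,540, leaving $1,787.
Total: $14,400 + $2,298 + $1,787 = $18,485.

$18,485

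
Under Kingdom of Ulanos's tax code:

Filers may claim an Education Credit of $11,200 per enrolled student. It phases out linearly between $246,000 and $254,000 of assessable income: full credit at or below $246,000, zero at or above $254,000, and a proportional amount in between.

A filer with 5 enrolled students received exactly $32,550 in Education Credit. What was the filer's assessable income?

Full credit = 5 × $11,200 = $56,000.
$32,550 is 32,550/56,000 of the full $56,000, so 23,450/56,000 of the $8,000 range has been used: income = $246,000 + $8,000 × 23,450/56,000 = $249,350.

$249,350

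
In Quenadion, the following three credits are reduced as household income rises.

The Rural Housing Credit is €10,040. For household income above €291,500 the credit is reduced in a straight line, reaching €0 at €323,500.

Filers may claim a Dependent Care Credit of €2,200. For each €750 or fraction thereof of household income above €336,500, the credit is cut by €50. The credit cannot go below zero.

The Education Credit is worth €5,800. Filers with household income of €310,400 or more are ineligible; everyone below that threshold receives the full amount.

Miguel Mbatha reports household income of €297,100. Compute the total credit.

Rural Housing Credit: €297,100 is €5,600 into a €32,000 phase-out range, leaving 26,400/32,000 of the credit: €10,040 × 26,400/32,000 = €8,283.
Dependent Care Credit: €297,100 is at or below the €336,500 threshold, so the full €2,200 applies.
Education Credit: €297,100 is below the €310,400 cutoff, so the full €5,800 applies.
Total: €8,283 + €2,200 + €5,800 = €16,283.

€16,283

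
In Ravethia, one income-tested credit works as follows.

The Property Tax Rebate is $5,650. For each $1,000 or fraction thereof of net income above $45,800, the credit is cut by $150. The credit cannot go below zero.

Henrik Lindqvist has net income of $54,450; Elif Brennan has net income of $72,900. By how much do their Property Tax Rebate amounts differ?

$2,850

Henrik ($54,450): Property Tax Rebate: income exceeds $45,800 by $8,650, which is 9 full-or-partial $1,000 increments; reduction = 9 × $150 = $1,350, leaving $4,300.
Elif ($72,900): Property Tax Rebate: income exceeds $45,800 by $27,100, which is 28 full-or-partial $1,000 increments; reduction = 28 × $150 = $4,200, leaving $1,450.
Difference: |$4,300 − $1,450| = $2,850.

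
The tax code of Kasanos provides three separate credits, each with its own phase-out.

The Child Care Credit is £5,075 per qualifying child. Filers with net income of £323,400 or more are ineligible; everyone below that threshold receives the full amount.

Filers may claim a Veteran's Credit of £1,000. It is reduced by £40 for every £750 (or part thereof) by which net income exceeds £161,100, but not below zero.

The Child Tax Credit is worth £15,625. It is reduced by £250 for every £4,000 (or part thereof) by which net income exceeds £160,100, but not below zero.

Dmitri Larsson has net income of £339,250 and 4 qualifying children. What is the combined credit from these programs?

Child Care Credit: base = 4 × £5,075 = £20,300. £339,250 meets or exceeds the £323,400 cutoff, so the credit is £0.
Veteran's Credit: income exceeds £161,100 by £178,150 → 238 increments × £40 = £9,520 ≥ base, so the credit is £0.
Child Tax Credit: income exceeds £160,100 by £179,150, which is 45 full-or-partial £4,000 increments; reduction = 45 × £250 = £11,250, leaving £4,375.
Total: £0 + £0 + £4,375 = £4,375.

£4,375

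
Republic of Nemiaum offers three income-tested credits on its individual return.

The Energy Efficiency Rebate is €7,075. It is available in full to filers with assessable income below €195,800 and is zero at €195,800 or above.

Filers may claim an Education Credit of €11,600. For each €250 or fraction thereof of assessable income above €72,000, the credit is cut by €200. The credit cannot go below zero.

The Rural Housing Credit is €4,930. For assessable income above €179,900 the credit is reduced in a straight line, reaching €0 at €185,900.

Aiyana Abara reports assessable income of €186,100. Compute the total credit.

€7,075

Energy Efficiency Rebate: €186,100 is below the €195,800 cutoff, so the full €7,075 applies.
Education Credit: income exceeds €72,000 by €114,100 → 457 increments × €200 = €91,400 ≥ base, so the credit is €0.
Rural Housing Credit: €186,100 is at or above €185,900, so the credit is €0.
Total: €7,075 + €0 + €0 = €7,075.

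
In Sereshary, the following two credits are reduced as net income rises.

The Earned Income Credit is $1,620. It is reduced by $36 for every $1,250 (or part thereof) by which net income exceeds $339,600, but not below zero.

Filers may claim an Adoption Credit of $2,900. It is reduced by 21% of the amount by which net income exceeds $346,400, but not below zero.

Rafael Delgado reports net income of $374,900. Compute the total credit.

Earned Income Credit: income exceeds $339,600 by $35,300, which is 29 full-or-partial $1,250 increments; reduction = 29 × $36 = $1,044, leaving $576.
Adoption Credit: 21% of the $28,500 excess over $346,400 is $5,985 ≥ base, so the credit is $0.
Total: $576 + $0 = $576.

$576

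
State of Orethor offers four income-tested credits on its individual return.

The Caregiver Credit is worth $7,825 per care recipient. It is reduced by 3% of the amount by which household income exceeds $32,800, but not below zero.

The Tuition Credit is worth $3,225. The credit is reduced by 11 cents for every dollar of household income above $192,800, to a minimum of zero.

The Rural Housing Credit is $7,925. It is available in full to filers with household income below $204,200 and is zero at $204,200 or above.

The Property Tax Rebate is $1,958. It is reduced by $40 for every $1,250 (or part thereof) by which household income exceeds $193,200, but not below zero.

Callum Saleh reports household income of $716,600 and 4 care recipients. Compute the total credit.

$10,786

Caregiver Credit: base = 4 × $7,825 = $31,300. 3% of the $683,800 excess over $32,800 is $20,514; credit = $31,300 − $20,514 = $10,786.
Tuition Credit: 11% of the $523,800 excess over $192,800 is $57,618 ≥ base, so the credit is $0.
Rural Housing Credit: $716,600 meets or exceeds the $204,200 cutoff, so the credit is $0.
Property Tax Rebate: income exceeds $193,200 by $523,400 → 419 increments × $40 = $16,760 ≥ base, so the credit is $0.
Total: $10,786 + $0 + $0 + $0 = $10,786.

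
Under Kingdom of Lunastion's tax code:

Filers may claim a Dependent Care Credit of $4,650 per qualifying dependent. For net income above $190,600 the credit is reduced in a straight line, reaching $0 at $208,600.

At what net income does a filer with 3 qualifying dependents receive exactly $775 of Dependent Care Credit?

Full credit = 3 × $4,650 = $13,950.
$775 is 775/13,950 of the full $13,950, so 13,175/13,950 of the $18,000 range has been used: income = $190,600 + $18,000 × 13,175/13,950 = $207,600.

$207,600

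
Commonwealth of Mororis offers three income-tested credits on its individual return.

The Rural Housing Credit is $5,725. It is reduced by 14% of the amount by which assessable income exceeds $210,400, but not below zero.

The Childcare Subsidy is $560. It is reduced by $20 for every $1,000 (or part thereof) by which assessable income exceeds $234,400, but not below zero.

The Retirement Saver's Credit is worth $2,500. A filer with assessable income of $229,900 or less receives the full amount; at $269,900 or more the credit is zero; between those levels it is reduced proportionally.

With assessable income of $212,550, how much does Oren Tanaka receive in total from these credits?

$8,484

Rural Housing Credit: 14% of the $2,150 excess over $210,400 is $301; credit = $5,725 − $301 = $5,424.
Childcare Subsidy: $212,550 is at or below the $234,400 threshold, so the full $560 applies.
Retirement Saver's Credit: $212,550 is at or below the $229,900 threshold, so the full $2,500 applies.
Total: $5,424 + $560 + $2,500 = $8,484.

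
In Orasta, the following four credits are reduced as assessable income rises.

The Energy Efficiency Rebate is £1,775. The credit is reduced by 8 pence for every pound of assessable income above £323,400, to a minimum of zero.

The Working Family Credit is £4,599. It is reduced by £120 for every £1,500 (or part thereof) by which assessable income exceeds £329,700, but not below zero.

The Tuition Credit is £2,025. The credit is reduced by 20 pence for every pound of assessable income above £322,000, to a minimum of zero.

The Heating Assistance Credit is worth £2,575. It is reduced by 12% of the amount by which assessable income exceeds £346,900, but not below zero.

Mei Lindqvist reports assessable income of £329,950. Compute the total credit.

£8,740

Energy Efficiency Rebate: 8% of the £6,550 excess over £323,400 is £524; credit = £1,775 − £524 = £1,251.
Working Family Credit: income exceeds £329,700 by £250, which is 1 full-or-partial £1,500 increment; reduction = 1 × £120 = £120, leaving £4,479.
Tuition Credit: 20% of the £7,950 excess over £322,000 is £1,590; credit = £2,025 − £1,590 = £435.
Heating Assistance Credit: £329,950 is at or below the £346,900 threshold, so the full £2,575 applies.
Total: £1,251 + £4,479 + £435 + £2,575 = £8,740.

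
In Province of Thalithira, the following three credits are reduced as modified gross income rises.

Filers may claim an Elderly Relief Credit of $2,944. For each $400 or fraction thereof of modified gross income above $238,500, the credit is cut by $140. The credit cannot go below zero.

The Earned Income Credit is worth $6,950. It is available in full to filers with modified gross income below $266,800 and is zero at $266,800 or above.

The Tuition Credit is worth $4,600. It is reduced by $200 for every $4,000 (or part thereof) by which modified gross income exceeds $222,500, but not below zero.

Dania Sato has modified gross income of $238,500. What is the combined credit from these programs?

$13,694

Elderly Relief Credit: $238,500 is at or below the $238,500 threshold, so the full $2,944 applies.
Earned Income Credit: $238,500 is below the $266,800 cutoff, so the full $6,950 applies.
Tuition Credit: income exceeds $222,500 by $16,000, which is 4 full-or-partial $4,000 increments; reduction = 4 × $200 = $800, leaving $3,800.
Total: $2,944 + $6,950 + $3,800 = $13,694.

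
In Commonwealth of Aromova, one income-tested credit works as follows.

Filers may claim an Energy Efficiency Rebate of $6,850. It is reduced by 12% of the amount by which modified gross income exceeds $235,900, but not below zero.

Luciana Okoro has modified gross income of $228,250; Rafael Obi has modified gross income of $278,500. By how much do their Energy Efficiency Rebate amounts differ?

Luciana ($228,250): Energy Efficiency Rebate: $228,250 is at or below the $235,900 threshold, so the full $6,850 applies.
Rafael ($278,500): Energy Efficiency Rebate: 12% of the $42,600 excess over $235,900 is $5,112; credit = $6,850 − $5,112 = $1,738.
Difference: |$6,850 − $1,738| = $5,112.

$5,112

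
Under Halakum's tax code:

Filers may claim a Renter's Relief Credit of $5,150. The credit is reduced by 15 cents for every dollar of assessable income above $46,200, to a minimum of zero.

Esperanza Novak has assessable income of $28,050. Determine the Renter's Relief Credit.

$5,150

Renter's Relief Credit: $28,050 is at or below the $46,200 threshold, so the full $5,150 applies.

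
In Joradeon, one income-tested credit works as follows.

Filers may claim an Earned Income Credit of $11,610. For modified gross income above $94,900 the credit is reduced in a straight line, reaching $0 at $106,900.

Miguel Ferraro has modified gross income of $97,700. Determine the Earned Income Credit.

$8,901

Earned Income Credit: $97,700 is $2,800 into a $12,000 phase-out range, leaving 9,200/12,000 of the credit: $11,610 × 9,200/12,000 = $8,901.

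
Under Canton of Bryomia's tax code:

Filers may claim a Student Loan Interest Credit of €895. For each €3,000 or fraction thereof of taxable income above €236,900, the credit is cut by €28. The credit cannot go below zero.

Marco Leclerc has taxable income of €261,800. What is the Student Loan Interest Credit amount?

€643

Student Loan Interest Credit: income exceeds €236,900 by €24,900, which is 9 full-or-partial €3,000 increments; reduction = 9 × €28 = €252, leaving €643.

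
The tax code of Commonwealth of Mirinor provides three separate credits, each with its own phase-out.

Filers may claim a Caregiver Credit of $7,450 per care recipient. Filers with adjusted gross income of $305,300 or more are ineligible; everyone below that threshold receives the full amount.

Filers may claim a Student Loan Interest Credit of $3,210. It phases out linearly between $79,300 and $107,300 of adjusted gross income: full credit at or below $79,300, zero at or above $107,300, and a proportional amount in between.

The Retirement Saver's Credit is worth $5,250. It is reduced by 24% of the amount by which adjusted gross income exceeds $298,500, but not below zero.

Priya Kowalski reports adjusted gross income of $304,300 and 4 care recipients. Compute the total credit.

Caregiver Credit: base = 4 × $7,450 = $29,800. $304,300 is below the $305,300 cutoff, so the full $29,800 applies.
Student Loan Interest Credit: $304,300 is at or above $107,300, so the credit is $0.
Retirement Saver's Credit: 24% of the $5,800 excess over $298,500 is $1,392; credit = $5,250 − $1,392 = $3,858.
Total: $29,800 + $0 + $3,858 = $33,658.

$33,658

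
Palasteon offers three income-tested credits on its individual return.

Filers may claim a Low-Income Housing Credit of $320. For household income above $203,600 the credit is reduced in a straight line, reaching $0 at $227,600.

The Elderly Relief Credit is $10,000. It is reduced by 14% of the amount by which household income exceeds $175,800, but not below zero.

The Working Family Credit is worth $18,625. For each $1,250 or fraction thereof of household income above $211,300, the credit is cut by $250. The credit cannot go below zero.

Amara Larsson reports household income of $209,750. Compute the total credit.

$24,110

Low-Income Housing Credit: $209,750 is $6,150 into a $24,000 phase-out range, leaving 17,850/24,000 of the credit: $320 × 17,850/24,000 = $238.
Elderly Relief Credit: 14% of the $33,950 excess over $175,800 is $4,753; credit = $10,000 − $4,753 = $5,247.
Working Family Credit: $209,750 is at or below the $211,300 threshold, so the full $18,625 applies.
Total: $238 + $5,247 + $18,625 = $24,110.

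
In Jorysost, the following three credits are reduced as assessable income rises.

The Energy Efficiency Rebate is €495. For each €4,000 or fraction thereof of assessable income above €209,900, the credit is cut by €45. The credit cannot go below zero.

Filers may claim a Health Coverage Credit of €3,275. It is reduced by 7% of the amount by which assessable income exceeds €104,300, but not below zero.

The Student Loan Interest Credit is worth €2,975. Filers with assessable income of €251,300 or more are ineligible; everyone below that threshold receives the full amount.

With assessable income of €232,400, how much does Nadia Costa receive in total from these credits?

€3,200

Energy Efficiency Rebate: income exceeds €209,900 by €22,500, which is 6 full-or-partial €4,000 increments; reduction = 6 × €45 = €270, leaving €225.
Health Coverage Credit: 7% of the €128,100 excess over €104,300 is €8,967 ≥ base, so the credit is €0.
Student Loan Interest Credit: €232,400 is below the €251,300 cutoff, so the full €2,975 applies.
Total: €225 + €0 + €2,975 = €3,200.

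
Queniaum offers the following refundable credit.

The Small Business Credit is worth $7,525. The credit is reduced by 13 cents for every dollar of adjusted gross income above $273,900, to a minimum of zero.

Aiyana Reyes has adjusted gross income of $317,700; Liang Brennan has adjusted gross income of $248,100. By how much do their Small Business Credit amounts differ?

Aiyana ($317,700): Small Business Credit: 13% of the $43,800 excess over $273,900 is $5,694; credit = $7,525 − $5,694 = $1,831.
Liang ($248,100): Small Business Credit: $248,100 is at or below the $273,900 threshold, so the full $7,525 applies.
Difference: |$1,831 − $7,525| = $5,694.

$5,694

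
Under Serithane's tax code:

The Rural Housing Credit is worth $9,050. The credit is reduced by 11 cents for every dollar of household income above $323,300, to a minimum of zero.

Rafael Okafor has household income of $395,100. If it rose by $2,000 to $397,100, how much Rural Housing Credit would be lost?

At $395,100 — 11% of the $71,800 excess over $323,300 is $7,898; credit = $9,050 − $7,898 = $1,152.
At $397,100 — 11% of the $73,800 excess over $323,300 is $8,118; credit = $9,050 − $8,118 = $932.
Lost: $1,152 − $932 = $220.

$220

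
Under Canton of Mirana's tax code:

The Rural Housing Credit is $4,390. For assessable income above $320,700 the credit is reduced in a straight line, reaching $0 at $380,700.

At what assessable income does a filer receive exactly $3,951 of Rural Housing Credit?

$326,700

$3,951 is 3,951/4,390 of the full $4,390, so 439/4,390 of the $60,000 range has been used: income = $320,700 + $60,000 × 439/4,390 = $326,700.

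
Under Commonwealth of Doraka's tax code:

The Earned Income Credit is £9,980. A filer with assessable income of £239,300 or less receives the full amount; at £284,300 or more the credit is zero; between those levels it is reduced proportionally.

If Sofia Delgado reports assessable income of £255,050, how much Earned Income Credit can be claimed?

Earned Income Credit: £255,050 is £15,750 into a £45,000 phase-out range, leaving 29,250/45,000 of the credit: £9,980 × 29,250/45,000 = £6,487.

£6,487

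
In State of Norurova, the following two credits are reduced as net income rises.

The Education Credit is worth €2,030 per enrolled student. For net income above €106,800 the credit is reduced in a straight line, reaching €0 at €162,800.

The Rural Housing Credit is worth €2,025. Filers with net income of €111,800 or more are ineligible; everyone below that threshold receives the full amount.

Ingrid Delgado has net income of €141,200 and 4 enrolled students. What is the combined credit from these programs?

Education Credit: base = 4 × €2,030 = €8,120. €141,200 is €34,400 into a €56,000 phase-out range, leaving 21,600/56,000 of the credit: €8,120 × 21,600/56,000 = €3,132.
Rural Housing Credit: €141,200 meets or exceeds the €111,800 cutoff, so the credit is €0.
Total: €3,132 + €0 = €3,132.

€3,132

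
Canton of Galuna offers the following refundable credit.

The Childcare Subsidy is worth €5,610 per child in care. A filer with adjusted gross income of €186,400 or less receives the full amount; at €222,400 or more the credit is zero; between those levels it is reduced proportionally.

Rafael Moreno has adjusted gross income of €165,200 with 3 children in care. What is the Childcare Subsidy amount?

Childcare Subsidy: base = 3 × €5,610 = €16,830. €165,200 is at or below the €186,400 threshold, so the full €16,830 applies.

€16,830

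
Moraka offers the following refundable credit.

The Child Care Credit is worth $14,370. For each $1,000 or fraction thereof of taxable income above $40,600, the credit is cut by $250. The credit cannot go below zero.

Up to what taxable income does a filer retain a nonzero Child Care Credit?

After 57 increments the reduction is 57 × $250 = $14,250, leaving $120; one more increment wipes it out. Increment 57 ends at excess 57 × $1,000 = $57,000, so the highest qualifying income is $40,600 + $57,000 = $97,600.

$97,600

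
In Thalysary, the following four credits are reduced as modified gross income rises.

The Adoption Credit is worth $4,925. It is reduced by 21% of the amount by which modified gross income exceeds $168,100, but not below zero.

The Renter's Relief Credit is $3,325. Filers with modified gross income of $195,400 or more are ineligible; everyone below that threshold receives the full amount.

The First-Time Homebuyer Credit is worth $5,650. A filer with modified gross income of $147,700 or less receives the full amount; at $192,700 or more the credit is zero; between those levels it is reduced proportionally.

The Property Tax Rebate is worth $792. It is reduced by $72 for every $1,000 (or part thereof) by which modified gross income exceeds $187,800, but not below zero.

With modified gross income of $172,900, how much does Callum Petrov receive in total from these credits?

$10,520

Adoption Credit: 21% of the $4,800 excess over $168,100 is $1,008; credit = $4,925 − $1,008 = $3,917.
Renter's Relief Credit: $172,900 is below the $195,400 cutoff, so the full $3,325 applies.
First-Time Homebuyer Credit: $172,900 is $25,200 into a $45,000 phase-out range, leaving 19,800/45,000 of the credit: $5,650 × 19,800/45,000 = $2,486.
Property Tax Rebate: $172,900 is at or below the $187,800 threshold, so the full $792 applies.
Total: $3,917 + $3,325 + $2,486 + $792 = $10,520.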